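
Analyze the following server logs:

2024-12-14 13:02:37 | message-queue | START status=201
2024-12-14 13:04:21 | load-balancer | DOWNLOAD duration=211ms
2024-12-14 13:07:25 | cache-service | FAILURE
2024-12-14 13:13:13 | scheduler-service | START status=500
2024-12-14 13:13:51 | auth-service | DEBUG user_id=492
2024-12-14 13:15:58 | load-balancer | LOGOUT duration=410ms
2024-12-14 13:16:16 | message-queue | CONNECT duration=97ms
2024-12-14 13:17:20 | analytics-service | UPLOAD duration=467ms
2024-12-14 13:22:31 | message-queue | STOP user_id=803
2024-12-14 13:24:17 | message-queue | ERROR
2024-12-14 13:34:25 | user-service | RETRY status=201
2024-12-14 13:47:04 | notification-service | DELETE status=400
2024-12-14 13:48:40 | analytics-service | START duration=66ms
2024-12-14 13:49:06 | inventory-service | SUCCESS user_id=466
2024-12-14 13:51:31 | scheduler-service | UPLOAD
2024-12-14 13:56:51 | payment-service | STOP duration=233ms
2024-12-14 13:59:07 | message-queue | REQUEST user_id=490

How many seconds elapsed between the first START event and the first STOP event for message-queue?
1194

To find the time between events:

1. Locate the first START event for message-queue: 2024-12-14 13:02:37
2. Locate the first STOP event for message-queue: 2024-12-14 13:22:31
3. Calculate the difference: 2024-12-14 13:22:31 - 2024-12-14 13:02:37 = 1194 seconds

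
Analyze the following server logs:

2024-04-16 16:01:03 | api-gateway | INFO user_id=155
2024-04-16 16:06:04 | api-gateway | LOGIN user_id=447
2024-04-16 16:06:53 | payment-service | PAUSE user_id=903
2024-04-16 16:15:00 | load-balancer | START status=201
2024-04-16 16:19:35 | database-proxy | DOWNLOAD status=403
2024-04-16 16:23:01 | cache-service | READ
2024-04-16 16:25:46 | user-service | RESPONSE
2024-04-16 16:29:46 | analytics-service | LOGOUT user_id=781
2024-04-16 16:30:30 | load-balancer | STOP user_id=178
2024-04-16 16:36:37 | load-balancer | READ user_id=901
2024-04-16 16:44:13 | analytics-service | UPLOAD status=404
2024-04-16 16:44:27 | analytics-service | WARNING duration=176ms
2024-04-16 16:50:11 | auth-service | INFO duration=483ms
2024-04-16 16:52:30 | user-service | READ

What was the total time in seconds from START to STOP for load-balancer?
930

To calculate state duration:

1. Find START event for load-balancer: 2024-04-16 16:15:00
2. Find STOP event for load-balancer: 2024-04-16 16:30:30
3. Calculate duration: 2024-04-16 16:30:30 - 2024-04-16 16:15:00 = 930 seconds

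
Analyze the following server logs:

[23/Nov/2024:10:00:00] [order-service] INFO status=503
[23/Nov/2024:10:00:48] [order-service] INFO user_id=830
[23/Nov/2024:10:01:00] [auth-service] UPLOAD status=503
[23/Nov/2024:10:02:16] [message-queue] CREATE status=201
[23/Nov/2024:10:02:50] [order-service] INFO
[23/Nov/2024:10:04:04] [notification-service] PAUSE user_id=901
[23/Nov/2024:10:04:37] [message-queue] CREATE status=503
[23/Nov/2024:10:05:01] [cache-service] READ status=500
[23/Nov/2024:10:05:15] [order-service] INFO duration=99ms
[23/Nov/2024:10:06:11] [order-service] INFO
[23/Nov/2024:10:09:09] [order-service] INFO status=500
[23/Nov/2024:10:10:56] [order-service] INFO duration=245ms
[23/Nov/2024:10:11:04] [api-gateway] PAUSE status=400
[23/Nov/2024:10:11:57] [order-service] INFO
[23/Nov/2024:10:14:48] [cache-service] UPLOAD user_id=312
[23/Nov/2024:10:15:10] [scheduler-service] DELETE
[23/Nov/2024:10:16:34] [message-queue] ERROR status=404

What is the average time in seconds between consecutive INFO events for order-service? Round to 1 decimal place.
102.4

To calculate average interval:

1. Find all INFO events for order-service in order
2. Calculate time gaps between consecutive events
3. Compute mean of gaps: 717 / 7 = 102.4 seconds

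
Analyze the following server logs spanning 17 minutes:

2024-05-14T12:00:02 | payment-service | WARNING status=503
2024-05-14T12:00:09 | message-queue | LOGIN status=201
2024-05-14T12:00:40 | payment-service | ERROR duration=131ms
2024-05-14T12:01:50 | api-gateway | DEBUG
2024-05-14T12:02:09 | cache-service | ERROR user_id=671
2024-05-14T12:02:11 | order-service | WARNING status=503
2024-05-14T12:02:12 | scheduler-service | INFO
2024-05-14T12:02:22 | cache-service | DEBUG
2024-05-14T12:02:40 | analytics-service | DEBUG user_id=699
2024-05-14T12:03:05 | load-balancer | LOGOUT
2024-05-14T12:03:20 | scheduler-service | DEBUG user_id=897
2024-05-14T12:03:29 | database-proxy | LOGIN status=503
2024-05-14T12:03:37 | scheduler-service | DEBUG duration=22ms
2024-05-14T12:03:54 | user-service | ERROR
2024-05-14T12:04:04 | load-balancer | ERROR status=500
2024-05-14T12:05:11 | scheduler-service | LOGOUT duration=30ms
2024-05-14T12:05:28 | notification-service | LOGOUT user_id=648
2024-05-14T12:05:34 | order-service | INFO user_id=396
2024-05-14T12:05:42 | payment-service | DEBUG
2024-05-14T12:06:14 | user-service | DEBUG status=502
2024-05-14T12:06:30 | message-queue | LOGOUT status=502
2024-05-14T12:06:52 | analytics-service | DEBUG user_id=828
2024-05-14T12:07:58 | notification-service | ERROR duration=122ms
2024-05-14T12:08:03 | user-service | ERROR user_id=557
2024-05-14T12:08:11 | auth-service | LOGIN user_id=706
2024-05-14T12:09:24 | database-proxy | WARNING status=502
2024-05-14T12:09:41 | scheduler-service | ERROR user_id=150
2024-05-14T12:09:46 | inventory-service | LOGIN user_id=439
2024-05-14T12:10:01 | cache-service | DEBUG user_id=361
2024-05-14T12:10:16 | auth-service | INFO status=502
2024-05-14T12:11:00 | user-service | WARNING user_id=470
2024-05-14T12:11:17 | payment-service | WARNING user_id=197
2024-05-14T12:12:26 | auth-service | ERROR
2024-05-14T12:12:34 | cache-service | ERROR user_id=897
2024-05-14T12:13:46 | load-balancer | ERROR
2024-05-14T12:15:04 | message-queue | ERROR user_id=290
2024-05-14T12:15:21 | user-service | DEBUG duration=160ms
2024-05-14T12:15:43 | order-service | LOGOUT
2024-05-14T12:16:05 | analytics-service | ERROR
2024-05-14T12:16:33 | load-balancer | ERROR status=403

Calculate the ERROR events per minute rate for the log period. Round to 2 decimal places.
0.76

To calculate the rate:

1. Count total ERROR events: 13
2. Total time period: 17 minutes
3. Rate = 13 / 17 = 0.76 events per minute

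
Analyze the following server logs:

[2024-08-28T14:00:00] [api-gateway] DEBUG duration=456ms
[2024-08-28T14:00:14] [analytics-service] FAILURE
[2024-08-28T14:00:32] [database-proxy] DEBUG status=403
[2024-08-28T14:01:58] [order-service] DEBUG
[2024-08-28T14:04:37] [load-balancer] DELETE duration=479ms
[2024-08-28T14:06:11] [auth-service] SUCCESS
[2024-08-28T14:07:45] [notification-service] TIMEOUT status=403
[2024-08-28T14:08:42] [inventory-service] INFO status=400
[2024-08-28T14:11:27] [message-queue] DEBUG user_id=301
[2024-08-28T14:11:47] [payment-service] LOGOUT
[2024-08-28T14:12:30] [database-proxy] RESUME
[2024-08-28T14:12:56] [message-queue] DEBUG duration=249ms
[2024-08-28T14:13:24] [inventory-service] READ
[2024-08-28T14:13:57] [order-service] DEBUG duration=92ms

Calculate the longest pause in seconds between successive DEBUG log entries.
569

To find the longest gap:

1. Extract all DEBUG events in chronological order
2. Calculate time differences between consecutive events
3. Find the maximum difference
4. Longest gap: 569 seconds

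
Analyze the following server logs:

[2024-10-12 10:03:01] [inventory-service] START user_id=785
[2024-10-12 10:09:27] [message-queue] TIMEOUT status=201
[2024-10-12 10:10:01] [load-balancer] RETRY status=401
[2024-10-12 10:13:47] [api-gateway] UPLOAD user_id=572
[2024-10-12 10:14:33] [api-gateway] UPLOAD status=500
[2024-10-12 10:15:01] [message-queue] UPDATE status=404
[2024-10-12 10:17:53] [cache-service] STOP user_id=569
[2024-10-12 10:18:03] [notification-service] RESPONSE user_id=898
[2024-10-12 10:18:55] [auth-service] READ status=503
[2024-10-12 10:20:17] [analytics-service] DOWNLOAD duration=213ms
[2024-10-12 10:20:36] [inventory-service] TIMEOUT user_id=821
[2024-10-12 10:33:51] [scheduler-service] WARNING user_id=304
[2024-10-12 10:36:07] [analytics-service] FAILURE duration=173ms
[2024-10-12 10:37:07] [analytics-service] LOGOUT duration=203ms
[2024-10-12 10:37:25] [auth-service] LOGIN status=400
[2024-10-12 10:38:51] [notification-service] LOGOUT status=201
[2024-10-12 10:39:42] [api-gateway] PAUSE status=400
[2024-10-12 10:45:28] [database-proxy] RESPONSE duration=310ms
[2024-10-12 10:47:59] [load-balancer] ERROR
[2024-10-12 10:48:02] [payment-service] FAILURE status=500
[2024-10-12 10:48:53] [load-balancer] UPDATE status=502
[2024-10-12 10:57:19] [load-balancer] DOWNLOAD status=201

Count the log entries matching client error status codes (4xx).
4

To find matching entries:

1. Pattern to match: client error status codes (4xx)
2. Scan each log entry for the pattern
3. Count matches: 4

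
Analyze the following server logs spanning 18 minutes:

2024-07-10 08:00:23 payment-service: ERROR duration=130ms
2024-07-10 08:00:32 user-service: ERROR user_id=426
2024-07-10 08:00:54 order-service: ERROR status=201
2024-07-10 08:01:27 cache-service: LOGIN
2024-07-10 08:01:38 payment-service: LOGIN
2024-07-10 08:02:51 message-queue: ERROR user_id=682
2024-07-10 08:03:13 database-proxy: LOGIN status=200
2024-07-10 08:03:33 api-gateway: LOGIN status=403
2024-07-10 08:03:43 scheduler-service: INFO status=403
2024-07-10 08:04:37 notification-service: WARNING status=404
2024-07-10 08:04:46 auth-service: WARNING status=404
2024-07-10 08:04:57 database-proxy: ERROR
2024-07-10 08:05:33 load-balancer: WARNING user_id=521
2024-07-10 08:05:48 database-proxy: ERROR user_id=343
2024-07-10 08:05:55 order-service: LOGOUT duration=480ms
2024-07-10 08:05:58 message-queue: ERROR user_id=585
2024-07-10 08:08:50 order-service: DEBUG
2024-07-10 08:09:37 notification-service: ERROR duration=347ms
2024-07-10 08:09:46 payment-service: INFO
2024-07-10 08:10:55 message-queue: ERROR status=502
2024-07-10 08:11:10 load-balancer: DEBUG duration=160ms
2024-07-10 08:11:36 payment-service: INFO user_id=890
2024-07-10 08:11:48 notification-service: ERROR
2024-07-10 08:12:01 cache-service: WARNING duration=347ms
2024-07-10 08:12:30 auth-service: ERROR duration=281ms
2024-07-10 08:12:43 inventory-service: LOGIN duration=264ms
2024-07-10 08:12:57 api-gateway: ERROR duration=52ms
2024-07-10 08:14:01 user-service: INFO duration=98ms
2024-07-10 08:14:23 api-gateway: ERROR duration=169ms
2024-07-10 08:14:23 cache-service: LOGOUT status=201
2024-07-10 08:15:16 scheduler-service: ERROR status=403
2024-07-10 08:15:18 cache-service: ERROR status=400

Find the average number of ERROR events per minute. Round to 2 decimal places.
0.83

To calculate the rate:

1. Count total ERROR events: 15
2. Total time period: 18 minutes
3. Rate = 15 / 18 = 0.83 events per minute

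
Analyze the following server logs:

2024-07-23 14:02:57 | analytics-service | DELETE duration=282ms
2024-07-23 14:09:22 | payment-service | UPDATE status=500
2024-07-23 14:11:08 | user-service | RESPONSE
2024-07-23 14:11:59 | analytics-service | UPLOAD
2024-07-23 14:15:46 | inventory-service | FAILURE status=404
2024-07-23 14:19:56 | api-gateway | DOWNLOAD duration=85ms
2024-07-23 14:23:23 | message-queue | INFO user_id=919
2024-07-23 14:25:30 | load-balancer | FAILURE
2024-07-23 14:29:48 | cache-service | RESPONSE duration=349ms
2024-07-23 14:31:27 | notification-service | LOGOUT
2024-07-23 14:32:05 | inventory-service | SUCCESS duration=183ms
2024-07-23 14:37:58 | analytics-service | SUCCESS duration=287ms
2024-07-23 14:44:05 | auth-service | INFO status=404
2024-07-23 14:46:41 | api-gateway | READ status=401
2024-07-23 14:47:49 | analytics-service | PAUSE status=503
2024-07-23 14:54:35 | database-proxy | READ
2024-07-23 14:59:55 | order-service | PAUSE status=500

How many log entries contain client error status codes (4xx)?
3

To find matching entries:

1. Pattern to match: client error status codes (4xx)
2. Scan each log entry for the pattern
3. Count matches: 3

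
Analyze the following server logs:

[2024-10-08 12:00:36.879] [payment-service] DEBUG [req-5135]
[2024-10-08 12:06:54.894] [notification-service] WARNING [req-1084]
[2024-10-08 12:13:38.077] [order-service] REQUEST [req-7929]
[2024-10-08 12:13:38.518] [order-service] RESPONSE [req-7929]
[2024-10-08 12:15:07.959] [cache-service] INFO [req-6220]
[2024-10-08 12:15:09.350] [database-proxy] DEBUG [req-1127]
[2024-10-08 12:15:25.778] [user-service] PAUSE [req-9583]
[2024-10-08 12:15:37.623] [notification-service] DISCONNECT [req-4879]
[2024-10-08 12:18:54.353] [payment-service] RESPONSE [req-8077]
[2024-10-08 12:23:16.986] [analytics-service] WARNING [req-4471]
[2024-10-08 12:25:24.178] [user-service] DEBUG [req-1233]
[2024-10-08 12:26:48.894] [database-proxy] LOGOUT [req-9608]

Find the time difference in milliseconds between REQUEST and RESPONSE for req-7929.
441

To calculate latency:

1. Find REQUEST with id req-7929: 2024-10-08 12:13:38.077
2. Find RESPONSE with id req-7929: 2024-10-08 12:13:38.518
3. Latency: 2024-10-08 12:13:38.518 - 2024-10-08 12:13:38.077 = 441ms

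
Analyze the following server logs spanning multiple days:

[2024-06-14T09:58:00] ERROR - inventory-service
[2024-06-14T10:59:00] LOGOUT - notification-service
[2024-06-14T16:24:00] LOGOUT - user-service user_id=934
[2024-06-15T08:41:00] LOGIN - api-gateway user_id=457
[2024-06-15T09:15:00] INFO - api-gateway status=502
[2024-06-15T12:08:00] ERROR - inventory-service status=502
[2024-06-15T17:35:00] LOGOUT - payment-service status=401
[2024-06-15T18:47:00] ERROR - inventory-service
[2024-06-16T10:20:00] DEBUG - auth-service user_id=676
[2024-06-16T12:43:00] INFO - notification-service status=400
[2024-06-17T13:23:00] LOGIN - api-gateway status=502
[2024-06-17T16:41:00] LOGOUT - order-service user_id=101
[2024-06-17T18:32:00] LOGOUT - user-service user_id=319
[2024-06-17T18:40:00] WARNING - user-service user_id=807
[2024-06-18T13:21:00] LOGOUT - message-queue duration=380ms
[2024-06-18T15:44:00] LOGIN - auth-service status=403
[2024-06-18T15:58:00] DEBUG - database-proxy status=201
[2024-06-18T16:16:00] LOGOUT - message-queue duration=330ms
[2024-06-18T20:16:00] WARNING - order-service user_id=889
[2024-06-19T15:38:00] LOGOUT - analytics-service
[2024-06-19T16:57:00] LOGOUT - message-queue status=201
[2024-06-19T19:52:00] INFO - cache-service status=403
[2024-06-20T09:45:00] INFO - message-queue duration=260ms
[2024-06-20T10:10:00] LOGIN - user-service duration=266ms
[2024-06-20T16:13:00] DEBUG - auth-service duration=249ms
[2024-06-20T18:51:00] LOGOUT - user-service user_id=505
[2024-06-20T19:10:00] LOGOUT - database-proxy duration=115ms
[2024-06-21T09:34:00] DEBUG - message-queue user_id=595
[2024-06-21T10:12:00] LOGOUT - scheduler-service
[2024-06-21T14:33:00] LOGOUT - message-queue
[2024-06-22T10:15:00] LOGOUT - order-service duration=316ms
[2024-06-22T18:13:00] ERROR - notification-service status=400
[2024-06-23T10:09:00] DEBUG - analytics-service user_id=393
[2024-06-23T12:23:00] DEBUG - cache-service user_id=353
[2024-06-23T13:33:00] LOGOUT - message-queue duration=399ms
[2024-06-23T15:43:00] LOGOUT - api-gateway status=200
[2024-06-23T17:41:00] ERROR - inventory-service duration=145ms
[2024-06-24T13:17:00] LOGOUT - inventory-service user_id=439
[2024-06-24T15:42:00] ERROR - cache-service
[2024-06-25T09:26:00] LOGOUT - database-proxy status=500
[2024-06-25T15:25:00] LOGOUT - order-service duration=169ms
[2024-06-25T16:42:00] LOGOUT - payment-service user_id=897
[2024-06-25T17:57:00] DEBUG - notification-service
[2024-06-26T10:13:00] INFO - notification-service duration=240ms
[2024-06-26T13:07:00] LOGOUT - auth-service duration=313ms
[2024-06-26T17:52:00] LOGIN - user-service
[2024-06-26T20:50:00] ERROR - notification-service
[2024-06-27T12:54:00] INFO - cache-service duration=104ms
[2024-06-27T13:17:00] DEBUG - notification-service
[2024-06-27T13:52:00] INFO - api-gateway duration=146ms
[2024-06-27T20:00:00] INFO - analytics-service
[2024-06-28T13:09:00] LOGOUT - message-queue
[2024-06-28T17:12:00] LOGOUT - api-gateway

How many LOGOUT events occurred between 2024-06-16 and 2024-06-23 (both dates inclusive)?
13

To filter by date range:

1. Date range: 2024-06-16 through 2024-06-23, both dates inclusive
2. Filter for LOGOUT events whose date falls in this range
3. Count matching events: 13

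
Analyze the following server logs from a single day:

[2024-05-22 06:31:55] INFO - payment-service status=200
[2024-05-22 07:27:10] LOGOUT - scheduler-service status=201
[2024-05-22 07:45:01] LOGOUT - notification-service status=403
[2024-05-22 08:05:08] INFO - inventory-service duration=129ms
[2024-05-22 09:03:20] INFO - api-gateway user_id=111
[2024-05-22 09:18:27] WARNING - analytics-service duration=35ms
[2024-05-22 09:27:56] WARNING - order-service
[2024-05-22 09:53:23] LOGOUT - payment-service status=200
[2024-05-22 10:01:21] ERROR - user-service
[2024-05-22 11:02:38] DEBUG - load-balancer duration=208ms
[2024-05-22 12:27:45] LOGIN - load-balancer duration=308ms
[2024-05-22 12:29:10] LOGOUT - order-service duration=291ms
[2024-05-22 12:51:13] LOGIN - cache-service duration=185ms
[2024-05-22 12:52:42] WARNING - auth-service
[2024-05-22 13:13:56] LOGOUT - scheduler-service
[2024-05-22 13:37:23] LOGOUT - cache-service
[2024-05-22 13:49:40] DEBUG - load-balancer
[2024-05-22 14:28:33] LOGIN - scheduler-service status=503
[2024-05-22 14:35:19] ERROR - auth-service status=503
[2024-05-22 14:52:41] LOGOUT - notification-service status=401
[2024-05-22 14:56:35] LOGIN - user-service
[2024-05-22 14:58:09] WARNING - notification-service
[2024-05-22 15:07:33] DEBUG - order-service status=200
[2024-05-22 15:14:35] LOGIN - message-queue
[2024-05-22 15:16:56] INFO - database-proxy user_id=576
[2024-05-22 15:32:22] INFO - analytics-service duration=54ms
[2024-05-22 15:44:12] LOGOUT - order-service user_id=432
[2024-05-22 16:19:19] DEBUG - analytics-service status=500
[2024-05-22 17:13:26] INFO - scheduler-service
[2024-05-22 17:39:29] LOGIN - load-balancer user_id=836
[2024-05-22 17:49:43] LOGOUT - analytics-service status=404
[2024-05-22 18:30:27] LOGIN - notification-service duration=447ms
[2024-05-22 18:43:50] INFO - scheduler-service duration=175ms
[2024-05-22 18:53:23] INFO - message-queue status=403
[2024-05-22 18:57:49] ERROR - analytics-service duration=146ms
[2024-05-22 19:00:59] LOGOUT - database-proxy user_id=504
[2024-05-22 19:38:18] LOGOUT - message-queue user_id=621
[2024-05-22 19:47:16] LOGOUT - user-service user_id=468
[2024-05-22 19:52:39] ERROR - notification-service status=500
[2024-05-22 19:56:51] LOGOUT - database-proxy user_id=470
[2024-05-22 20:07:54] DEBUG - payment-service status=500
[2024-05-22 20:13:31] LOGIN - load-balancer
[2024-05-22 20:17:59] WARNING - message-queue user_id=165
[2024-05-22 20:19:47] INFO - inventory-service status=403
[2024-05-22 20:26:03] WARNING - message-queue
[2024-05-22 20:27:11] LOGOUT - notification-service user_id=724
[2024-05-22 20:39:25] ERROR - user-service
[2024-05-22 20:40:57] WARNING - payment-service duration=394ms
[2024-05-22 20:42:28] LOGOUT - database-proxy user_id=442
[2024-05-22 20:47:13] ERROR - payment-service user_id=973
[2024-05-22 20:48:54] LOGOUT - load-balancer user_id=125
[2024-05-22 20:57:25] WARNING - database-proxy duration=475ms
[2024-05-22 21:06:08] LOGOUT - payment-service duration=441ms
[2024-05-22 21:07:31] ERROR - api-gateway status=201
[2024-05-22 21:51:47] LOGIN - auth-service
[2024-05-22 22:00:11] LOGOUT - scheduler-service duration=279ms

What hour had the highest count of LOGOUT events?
19

To find the peak hour:

1. Group all LOGOUT events by hour
2. Count events in each hour
3. Find hour with maximum count
4. Peak hour: 19 (with 4 events)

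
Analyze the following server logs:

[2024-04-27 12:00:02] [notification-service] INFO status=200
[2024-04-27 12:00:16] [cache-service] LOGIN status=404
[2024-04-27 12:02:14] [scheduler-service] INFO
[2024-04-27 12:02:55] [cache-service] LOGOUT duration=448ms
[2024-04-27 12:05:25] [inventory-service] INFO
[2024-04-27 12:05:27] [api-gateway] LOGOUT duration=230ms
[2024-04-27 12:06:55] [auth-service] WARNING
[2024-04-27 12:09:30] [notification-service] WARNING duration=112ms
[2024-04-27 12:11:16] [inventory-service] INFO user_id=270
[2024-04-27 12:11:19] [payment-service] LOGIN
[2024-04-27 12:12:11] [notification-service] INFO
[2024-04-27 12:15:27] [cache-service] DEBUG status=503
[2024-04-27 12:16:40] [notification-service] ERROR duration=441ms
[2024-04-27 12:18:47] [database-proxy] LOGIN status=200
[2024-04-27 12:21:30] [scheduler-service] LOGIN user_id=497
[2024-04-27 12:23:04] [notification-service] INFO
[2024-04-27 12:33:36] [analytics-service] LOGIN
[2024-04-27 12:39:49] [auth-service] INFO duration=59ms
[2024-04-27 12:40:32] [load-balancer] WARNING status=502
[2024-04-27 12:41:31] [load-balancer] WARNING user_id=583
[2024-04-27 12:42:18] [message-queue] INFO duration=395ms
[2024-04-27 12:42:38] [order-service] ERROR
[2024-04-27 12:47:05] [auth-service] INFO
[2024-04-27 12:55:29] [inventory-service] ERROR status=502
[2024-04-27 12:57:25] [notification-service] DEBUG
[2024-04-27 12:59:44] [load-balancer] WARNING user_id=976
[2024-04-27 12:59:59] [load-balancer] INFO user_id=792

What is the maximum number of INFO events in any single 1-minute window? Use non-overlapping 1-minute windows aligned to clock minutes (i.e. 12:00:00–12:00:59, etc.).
1

To find the burst window:

1. Divide the log period into non-overlapping 1-minute windows starting at 12:00
2. Count INFO events in each window
3. Find the window with maximum count
4. Maximum events in a window: 1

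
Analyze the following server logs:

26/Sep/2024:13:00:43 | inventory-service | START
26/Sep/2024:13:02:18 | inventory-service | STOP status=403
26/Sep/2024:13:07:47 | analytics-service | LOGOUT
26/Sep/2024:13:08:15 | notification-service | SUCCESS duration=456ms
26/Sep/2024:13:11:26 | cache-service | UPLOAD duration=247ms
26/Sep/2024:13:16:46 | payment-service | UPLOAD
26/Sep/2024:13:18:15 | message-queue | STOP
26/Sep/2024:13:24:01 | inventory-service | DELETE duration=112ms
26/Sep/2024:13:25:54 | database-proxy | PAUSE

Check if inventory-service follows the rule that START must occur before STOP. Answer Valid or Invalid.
Valid

To validate ordering:

1. Required order: START → STOP
2. Rule: START must occur before STOP
3. Check actual order of events for inventory-service
4. Result: Valid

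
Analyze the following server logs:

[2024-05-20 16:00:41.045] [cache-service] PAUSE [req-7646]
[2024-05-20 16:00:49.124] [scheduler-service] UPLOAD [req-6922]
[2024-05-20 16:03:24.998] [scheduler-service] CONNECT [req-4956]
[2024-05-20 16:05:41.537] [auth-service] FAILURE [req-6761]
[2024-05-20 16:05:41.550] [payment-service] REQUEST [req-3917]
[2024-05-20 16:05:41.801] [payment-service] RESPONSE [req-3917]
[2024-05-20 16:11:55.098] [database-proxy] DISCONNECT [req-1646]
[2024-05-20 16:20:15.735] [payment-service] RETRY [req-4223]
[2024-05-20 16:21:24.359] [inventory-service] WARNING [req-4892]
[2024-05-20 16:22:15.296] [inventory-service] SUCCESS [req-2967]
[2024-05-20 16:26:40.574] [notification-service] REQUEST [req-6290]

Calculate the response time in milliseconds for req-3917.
251

To calculate latency:

1. Find REQUEST with id req-3917: 2024-05-20 16:05:41.550
2. Find RESPONSE with id req-3917: 2024-05-20 16:05:41.801
3. Latency: 2024-05-20 16:05:41.801 - 2024-05-20 16:05:41.550 = 251ms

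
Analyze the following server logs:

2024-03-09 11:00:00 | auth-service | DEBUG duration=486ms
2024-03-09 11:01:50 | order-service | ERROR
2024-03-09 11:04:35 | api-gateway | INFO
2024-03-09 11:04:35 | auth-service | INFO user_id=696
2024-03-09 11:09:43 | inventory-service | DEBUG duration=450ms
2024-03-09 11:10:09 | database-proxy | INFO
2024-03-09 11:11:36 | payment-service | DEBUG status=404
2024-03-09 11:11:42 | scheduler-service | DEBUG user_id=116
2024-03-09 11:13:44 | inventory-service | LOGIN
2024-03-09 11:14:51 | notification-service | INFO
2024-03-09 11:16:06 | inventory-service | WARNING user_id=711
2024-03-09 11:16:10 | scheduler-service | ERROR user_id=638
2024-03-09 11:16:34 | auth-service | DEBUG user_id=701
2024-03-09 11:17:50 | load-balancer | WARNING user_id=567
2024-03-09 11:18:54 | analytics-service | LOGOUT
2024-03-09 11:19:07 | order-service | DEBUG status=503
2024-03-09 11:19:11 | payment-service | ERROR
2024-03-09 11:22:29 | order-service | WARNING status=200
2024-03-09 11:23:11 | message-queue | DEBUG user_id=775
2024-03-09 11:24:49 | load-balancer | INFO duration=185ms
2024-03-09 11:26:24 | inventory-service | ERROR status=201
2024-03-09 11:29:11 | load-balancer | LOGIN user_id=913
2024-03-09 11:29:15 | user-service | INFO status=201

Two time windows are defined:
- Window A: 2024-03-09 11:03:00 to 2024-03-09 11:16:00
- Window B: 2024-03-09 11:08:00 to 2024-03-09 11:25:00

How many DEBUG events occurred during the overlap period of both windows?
3

To find overlap events:

1. Window A: 2024-03-09 11:03:00 to 2024-03-09 11:16:00
2. Window B: 2024-03-09 11:08:00 to 2024-03-09 11:25:00
3. Overlap period: 2024-03-09 11:08:00 to 2024-03-09 11:16:00
4. Count DEBUG events in overlap: 3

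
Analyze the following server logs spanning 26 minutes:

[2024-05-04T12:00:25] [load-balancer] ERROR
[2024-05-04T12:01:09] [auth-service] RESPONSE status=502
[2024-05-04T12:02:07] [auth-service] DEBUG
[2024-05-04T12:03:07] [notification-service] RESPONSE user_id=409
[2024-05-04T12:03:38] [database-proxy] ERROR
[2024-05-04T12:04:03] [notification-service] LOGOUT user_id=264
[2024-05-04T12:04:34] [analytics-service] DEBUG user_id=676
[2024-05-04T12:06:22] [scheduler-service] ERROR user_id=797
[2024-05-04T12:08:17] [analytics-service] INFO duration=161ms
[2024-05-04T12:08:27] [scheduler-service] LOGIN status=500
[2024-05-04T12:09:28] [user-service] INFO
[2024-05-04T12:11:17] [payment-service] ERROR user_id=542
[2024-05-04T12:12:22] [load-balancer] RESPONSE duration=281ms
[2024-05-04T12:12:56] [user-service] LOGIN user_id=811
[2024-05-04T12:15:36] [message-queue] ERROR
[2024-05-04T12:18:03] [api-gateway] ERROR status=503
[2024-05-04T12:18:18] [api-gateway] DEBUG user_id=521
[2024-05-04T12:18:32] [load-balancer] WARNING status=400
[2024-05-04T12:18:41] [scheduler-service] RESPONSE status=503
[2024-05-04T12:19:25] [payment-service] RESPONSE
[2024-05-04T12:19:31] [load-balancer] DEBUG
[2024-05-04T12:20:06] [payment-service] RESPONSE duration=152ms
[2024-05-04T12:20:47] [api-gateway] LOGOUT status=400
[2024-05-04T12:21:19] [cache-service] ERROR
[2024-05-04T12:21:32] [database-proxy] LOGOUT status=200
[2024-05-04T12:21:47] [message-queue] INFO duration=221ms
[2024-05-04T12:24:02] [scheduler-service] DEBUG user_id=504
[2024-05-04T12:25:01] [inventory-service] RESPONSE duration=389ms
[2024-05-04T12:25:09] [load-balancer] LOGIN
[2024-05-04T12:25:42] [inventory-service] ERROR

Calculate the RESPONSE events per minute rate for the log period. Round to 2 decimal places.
0.27

To calculate the rate:

1. Count total RESPONSE events: 7
2. Total time period: 26 minutes
3. Rate = 7 / 26 = 0.27 events per minute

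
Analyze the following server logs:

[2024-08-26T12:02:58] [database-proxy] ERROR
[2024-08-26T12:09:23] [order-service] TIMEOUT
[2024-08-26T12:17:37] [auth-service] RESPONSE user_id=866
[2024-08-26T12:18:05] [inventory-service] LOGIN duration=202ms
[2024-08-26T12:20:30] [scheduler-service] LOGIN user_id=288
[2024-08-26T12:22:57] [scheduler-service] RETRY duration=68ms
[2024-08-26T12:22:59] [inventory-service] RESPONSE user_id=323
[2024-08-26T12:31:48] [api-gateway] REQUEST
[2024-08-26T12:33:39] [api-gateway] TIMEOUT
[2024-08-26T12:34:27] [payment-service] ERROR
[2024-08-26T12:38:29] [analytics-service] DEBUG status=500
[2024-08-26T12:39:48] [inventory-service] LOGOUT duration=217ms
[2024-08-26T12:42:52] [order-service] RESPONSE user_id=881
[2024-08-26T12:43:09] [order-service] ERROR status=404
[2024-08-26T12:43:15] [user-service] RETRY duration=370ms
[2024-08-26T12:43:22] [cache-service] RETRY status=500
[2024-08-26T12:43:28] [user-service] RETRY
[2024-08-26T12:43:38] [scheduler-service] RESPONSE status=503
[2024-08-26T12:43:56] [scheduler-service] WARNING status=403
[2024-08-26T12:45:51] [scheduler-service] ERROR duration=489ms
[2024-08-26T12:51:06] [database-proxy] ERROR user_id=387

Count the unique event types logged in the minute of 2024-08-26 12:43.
4

To count unique event types:

1. Filter events in the minute starting at 2024-08-26 12:43
2. Extract event types from matching entries
3. Count unique types: 4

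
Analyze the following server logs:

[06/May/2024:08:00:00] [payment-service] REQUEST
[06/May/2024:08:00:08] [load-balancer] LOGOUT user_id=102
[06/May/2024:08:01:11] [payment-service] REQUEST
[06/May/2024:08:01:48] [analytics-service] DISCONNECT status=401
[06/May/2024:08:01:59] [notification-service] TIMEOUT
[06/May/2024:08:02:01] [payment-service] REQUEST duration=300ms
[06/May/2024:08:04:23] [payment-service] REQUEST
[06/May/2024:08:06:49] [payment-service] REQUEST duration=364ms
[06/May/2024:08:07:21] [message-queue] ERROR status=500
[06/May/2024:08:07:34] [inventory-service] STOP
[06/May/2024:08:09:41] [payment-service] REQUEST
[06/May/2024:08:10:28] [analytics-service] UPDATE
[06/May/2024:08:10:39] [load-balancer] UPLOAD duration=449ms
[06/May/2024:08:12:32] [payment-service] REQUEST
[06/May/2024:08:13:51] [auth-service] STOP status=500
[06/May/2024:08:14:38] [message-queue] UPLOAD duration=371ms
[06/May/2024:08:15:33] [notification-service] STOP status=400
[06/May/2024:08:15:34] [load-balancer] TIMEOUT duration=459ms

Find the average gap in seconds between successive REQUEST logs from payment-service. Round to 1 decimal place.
125.3

To calculate average interval:

1. Find all REQUEST events for payment-service in order
2. Calculate time gaps between consecutive events
3. Compute mean of gaps: 752 / 6 = 125.3 seconds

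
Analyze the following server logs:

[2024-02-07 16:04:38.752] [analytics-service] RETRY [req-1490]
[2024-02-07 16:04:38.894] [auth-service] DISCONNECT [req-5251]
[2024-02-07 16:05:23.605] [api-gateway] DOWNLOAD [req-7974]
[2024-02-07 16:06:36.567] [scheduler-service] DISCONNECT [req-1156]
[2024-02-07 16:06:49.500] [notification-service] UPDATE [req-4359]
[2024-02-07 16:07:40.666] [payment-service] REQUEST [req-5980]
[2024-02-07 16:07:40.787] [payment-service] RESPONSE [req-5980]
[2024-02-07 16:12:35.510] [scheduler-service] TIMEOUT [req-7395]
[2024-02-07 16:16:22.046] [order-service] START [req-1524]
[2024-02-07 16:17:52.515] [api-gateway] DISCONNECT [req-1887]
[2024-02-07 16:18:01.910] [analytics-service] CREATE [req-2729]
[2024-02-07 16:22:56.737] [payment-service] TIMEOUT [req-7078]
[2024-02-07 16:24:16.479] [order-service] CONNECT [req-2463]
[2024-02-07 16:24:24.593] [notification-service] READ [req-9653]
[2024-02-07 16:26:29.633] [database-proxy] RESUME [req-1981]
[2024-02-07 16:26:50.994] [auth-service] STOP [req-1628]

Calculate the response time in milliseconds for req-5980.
121

To calculate latency:

1. Find REQUEST with id req-5980: 2024-02-07 16:07:40.666
2. Find RESPONSE with id req-5980: 2024-02-07 16:07:40.787
3. Latency: 2024-02-07 16:07:40.787 - 2024-02-07 16:07:40.666 = 121ms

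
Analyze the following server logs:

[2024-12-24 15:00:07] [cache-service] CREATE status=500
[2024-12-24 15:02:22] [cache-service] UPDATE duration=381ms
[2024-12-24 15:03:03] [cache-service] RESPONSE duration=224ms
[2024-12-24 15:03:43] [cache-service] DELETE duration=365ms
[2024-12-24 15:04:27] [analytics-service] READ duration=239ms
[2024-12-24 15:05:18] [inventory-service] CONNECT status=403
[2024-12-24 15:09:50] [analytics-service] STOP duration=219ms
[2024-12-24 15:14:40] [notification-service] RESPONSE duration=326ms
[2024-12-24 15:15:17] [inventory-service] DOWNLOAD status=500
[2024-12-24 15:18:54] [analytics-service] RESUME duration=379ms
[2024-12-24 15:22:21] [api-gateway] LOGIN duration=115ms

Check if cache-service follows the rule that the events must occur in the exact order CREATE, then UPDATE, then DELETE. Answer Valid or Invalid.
Valid

To validate ordering:

1. Required order: CREATE → UPDATE → DELETE
2. Rule: the events must occur in the exact order CREATE, then UPDATE, then DELETE
3. Check actual order of events for cache-service
4. Result: Valid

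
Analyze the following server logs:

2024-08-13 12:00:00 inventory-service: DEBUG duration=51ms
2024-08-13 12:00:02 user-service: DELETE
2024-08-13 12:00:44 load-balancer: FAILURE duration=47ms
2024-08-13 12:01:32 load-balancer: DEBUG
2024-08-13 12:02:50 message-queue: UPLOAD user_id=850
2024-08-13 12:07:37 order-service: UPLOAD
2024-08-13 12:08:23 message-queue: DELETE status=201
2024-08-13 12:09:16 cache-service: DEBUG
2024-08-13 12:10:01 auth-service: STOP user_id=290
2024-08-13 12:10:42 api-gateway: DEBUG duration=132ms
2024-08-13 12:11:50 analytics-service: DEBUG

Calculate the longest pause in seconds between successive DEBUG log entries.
464

To find the longest gap:

1. Extract all DEBUG events in chronological order
2. Calculate time differences between consecutive events
3. Find the maximum difference
4. Longest gap: 464 seconds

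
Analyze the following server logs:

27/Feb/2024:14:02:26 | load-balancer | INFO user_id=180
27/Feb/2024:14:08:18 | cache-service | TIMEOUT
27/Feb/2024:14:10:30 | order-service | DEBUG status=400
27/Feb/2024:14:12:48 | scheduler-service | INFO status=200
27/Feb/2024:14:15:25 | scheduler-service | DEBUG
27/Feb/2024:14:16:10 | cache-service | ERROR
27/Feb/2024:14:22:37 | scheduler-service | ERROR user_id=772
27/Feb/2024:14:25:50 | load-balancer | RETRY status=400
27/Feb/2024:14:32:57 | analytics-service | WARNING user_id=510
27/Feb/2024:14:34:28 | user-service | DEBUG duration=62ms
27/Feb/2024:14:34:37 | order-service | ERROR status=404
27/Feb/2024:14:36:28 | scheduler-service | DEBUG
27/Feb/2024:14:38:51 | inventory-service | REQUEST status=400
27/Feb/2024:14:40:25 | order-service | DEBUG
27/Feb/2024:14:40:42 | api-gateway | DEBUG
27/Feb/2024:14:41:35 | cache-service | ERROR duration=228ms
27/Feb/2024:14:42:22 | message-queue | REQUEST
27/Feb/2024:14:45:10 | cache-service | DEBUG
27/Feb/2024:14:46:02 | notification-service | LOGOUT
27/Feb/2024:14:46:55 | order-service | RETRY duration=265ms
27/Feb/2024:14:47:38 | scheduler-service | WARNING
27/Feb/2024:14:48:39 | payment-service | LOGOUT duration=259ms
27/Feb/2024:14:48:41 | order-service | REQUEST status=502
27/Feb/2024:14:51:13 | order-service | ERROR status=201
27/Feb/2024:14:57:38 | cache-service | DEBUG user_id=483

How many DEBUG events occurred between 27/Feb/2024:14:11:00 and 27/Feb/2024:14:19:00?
1

To count events in the time window:

1. Window boundaries: 27/Feb/2024:14:11:00 to 27/Feb/2024:14:19:00
2. Filter for DEBUG events within this window
3. Count matching events: 1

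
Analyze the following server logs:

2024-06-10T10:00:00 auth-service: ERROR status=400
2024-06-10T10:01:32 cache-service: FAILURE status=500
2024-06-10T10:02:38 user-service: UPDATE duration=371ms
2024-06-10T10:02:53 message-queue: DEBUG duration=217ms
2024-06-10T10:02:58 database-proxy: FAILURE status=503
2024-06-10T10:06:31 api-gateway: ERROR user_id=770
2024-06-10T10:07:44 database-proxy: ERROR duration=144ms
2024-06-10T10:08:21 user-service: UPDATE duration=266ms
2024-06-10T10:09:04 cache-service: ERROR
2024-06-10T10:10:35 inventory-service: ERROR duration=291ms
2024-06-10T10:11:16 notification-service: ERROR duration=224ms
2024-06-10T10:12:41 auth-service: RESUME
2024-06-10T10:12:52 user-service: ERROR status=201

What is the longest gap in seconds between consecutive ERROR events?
391

To find the longest gap:

1. Extract all ERROR events in chronological order
2. Calculate time differences between consecutive events
3. Find the maximum difference
4. Longest gap: 391 seconds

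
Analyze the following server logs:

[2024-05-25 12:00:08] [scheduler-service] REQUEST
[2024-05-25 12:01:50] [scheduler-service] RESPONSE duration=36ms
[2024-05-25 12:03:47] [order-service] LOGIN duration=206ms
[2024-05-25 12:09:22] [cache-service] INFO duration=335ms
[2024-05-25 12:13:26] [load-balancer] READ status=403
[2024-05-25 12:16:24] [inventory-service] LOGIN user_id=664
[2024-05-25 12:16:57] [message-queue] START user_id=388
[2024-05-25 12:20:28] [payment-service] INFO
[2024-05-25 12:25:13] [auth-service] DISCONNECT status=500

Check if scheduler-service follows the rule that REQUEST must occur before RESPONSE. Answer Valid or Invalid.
Valid

To validate ordering:

1. Required order: REQUEST → RESPONSE
2. Rule: REQUEST must occur before RESPONSE
3. Check actual order of events for scheduler-service
4. Result: Valid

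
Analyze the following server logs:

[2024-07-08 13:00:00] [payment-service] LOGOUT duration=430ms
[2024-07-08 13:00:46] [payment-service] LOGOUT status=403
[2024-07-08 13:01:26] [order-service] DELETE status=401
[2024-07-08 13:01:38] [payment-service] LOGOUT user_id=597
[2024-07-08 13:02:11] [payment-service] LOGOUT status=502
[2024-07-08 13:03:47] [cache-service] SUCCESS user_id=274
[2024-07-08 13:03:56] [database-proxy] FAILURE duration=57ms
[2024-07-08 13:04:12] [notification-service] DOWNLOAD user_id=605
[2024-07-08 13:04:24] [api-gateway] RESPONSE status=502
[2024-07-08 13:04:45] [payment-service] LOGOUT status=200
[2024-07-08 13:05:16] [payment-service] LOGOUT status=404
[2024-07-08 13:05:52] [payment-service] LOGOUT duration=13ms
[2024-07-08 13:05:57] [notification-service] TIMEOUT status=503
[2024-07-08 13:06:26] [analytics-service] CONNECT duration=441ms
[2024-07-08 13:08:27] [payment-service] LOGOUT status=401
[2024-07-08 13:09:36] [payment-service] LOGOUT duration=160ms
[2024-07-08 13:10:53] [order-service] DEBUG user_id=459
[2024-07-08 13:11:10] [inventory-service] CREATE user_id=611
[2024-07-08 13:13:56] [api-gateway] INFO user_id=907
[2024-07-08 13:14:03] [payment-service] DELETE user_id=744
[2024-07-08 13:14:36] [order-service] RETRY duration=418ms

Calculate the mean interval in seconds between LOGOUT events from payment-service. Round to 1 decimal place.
72.0

To calculate average interval:

1. Find all LOGOUT events for payment-service in order
2. Calculate time gaps between consecutive events
3. Compute mean of gaps: 576 / 8 = 72.0 seconds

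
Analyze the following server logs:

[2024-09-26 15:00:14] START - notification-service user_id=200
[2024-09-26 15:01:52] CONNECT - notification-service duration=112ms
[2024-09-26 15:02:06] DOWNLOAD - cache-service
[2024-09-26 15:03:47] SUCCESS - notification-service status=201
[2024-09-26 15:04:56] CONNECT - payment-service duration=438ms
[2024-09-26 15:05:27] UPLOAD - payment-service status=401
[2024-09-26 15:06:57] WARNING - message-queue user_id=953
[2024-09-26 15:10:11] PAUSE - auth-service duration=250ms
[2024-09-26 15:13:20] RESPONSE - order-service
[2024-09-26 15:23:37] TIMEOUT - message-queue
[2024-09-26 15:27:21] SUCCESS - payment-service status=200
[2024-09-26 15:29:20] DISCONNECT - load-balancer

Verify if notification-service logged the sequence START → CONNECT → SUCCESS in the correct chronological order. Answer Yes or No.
Yes

To verify sequence order:

1. Find all events in sequence START → CONNECT → SUCCESS for notification-service
2. Extract their timestamps
3. Check if timestamps are in ascending order
4. Result: Yes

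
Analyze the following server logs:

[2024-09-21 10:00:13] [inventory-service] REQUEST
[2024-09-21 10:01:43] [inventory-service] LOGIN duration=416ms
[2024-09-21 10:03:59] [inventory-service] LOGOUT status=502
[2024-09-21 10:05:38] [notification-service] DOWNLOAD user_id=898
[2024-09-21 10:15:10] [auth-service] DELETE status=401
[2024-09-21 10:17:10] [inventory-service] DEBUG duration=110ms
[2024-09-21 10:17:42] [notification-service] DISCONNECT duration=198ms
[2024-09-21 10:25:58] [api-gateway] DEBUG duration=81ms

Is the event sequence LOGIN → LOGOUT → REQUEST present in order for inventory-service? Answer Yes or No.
No

To verify sequence order:

1. Find all events in sequence LOGIN → LOGOUT → REQUEST for inventory-service
2. Extract their timestamps
3. Check if timestamps are in ascending order
4. Result: No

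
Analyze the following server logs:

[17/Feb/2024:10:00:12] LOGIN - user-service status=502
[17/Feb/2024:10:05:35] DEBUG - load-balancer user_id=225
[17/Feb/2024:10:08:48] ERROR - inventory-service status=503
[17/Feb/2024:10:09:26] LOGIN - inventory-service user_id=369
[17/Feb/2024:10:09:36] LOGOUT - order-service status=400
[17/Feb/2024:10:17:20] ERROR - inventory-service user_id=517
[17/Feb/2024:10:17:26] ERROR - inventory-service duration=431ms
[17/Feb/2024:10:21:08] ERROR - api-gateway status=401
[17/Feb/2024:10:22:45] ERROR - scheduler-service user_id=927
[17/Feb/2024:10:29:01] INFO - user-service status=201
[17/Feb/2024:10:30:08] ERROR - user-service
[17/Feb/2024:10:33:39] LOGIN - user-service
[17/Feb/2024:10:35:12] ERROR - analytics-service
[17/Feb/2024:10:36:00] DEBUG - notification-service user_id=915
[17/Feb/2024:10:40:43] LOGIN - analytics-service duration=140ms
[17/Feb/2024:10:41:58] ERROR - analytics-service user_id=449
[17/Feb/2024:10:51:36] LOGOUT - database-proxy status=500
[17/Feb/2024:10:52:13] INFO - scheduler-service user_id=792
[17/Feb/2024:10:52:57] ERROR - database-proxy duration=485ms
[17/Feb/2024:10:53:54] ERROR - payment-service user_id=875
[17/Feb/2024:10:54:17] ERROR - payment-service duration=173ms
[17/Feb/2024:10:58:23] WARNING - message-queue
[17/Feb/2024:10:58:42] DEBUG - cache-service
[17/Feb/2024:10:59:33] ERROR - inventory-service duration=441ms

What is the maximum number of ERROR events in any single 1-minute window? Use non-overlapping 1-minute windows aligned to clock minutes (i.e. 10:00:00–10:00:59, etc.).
2

To find the burst window:

1. Divide the log period into non-overlapping 1-minute windows starting at 10:00
2. Count ERROR events in each window
3. Find the window with maximum count
4. Maximum events in a window: 2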